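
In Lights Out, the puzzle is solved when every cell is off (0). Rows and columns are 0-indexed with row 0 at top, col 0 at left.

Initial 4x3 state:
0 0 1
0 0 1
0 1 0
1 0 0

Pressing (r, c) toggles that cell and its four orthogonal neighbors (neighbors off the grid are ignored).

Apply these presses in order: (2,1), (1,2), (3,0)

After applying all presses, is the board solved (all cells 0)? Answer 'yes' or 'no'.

Answer: yes

Derivation:
After press 1 at (2,1):
0 0 1
0 1 1
1 0 1
1 1 0

After press 2 at (1,2):
0 0 0
0 0 0
1 0 0
1 1 0

After press 3 at (3,0):
0 0 0
0 0 0
0 0 0
0 0 0

Lights still on: 0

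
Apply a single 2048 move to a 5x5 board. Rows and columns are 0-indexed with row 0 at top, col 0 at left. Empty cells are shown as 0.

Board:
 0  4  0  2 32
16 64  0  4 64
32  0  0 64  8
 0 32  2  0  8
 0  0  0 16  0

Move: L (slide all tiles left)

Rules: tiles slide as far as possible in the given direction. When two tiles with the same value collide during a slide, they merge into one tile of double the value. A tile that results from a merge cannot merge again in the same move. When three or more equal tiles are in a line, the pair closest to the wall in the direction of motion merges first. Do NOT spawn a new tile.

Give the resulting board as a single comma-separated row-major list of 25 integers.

Slide left:
row 0: [0, 4, 0, 2, 32] -> [4, 2, 32, 0, 0]
row 1: [16, 64, 0, 4, 64] -> [16, 64, 4, 64, 0]
row 2: [32, 0, 0, 64, 8] -> [32, 64, 8, 0, 0]
row 3: [0, 32, 2, 0, 8] -> [32, 2, 8, 0, 0]
row 4: [0, 0, 0, 16, 0] -> [16, 0, 0, 0, 0]

Answer: 4, 2, 32, 0, 0, 16, 64, 4, 64, 0, 32, 64, 8, 0, 0, 32, 2, 8, 0, 0, 16, 0, 0, 0, 0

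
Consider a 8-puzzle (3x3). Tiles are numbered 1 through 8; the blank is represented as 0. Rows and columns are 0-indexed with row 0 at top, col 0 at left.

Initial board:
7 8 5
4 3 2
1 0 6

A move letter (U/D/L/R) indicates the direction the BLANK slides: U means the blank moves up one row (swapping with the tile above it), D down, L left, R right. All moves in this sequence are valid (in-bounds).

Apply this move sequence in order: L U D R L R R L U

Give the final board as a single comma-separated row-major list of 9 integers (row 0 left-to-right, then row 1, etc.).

After move 1 (L):
7 8 5
4 3 2
0 1 6

After move 2 (U):
7 8 5
0 3 2
4 1 6

After move 3 (D):
7 8 5
4 3 2
0 1 6

After move 4 (R):
7 8 5
4 3 2
1 0 6

After move 5 (L):
7 8 5
4 3 2
0 1 6

After move 6 (R):
7 8 5
4 3 2
1 0 6

After move 7 (R):
7 8 5
4 3 2
1 6 0

After move 8 (L):
7 8 5
4 3 2
1 0 6

After move 9 (U):
7 8 5
4 0 2
1 3 6

Answer: 7, 8, 5, 4, 0, 2, 1, 3, 6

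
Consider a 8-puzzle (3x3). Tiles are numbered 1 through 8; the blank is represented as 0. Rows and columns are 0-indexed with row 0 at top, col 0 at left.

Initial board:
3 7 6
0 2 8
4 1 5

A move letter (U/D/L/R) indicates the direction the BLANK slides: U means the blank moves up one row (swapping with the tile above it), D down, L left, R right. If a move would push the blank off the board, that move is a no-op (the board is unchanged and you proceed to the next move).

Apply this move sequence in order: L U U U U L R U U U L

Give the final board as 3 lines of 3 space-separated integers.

Answer: 0 7 6
3 2 8
4 1 5

Derivation:
After move 1 (L):
3 7 6
0 2 8
4 1 5

After move 2 (U):
0 7 6
3 2 8
4 1 5

After move 3 (U):
0 7 6
3 2 8
4 1 5

After move 4 (U):
0 7 6
3 2 8
4 1 5

After move 5 (U):
0 7 6
3 2 8
4 1 5

After move 6 (L):
0 7 6
3 2 8
4 1 5

After move 7 (R):
7 0 6
3 2 8
4 1 5

After move 8 (U):
7 0 6
3 2 8
4 1 5

After move 9 (U):
7 0 6
3 2 8
4 1 5

After move 10 (U):
7 0 6
3 2 8
4 1 5

After move 11 (L):
0 7 6
3 2 8
4 1 5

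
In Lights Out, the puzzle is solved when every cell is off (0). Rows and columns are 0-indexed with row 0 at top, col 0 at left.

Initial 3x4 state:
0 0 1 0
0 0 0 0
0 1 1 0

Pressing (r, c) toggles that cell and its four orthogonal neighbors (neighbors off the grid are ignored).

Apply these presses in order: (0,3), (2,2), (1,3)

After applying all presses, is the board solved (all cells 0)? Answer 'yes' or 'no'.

After press 1 at (0,3):
0 0 0 1
0 0 0 1
0 1 1 0

After press 2 at (2,2):
0 0 0 1
0 0 1 1
0 0 0 1

After press 3 at (1,3):
0 0 0 0
0 0 0 0
0 0 0 0

Lights still on: 0

Answer: yes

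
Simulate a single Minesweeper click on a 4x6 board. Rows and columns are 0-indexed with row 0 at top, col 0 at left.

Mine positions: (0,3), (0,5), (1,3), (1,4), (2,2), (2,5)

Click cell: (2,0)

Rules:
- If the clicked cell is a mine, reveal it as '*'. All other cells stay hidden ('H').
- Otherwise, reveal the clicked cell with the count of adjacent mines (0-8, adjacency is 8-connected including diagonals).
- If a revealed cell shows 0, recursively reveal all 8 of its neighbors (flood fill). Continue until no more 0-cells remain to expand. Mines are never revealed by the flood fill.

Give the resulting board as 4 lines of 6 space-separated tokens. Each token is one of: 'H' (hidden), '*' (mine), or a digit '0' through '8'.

0 0 2 H H H
0 1 3 H H H
0 1 H H H H
0 1 H H H H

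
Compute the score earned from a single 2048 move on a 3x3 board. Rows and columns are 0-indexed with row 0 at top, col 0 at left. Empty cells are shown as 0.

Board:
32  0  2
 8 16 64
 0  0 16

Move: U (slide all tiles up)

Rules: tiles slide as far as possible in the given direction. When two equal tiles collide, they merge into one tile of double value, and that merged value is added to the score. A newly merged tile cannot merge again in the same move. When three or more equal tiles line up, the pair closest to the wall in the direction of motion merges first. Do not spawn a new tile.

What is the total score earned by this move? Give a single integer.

Slide up:
col 0: [32, 8, 0] -> [32, 8, 0]  score +0 (running 0)
col 1: [0, 16, 0] -> [16, 0, 0]  score +0 (running 0)
col 2: [2, 64, 16] -> [2, 64, 16]  score +0 (running 0)
Board after move:
32 16  2
 8  0 64
 0  0 16

Answer: 0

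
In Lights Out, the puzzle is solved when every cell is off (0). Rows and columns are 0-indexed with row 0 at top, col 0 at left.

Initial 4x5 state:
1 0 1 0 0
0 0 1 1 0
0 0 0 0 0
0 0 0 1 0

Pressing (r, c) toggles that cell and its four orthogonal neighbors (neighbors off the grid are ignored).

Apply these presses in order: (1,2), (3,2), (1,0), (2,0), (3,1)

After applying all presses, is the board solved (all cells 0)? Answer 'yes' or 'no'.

After press 1 at (1,2):
1 0 0 0 0
0 1 0 0 0
0 0 1 0 0
0 0 0 1 0

After press 2 at (3,2):
1 0 0 0 0
0 1 0 0 0
0 0 0 0 0
0 1 1 0 0

After press 3 at (1,0):
0 0 0 0 0
1 0 0 0 0
1 0 0 0 0
0 1 1 0 0

After press 4 at (2,0):
0 0 0 0 0
0 0 0 0 0
0 1 0 0 0
1 1 1 0 0

After press 5 at (3,1):
0 0 0 0 0
0 0 0 0 0
0 0 0 0 0
0 0 0 0 0

Lights still on: 0

Answer: yes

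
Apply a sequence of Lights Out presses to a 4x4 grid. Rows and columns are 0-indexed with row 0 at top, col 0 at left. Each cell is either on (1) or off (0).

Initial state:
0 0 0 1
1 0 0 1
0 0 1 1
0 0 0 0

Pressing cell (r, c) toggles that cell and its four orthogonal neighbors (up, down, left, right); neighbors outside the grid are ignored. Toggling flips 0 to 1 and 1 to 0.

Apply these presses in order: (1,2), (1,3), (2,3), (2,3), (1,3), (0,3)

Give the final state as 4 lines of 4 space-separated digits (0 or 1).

After press 1 at (1,2):
0 0 1 1
1 1 1 0
0 0 0 1
0 0 0 0

After press 2 at (1,3):
0 0 1 0
1 1 0 1
0 0 0 0
0 0 0 0

After press 3 at (2,3):
0 0 1 0
1 1 0 0
0 0 1 1
0 0 0 1

After press 4 at (2,3):
0 0 1 0
1 1 0 1
0 0 0 0
0 0 0 0

After press 5 at (1,3):
0 0 1 1
1 1 1 0
0 0 0 1
0 0 0 0

After press 6 at (0,3):
0 0 0 0
1 1 1 1
0 0 0 1
0 0 0 0

Answer: 0 0 0 0
1 1 1 1
0 0 0 1
0 0 0 0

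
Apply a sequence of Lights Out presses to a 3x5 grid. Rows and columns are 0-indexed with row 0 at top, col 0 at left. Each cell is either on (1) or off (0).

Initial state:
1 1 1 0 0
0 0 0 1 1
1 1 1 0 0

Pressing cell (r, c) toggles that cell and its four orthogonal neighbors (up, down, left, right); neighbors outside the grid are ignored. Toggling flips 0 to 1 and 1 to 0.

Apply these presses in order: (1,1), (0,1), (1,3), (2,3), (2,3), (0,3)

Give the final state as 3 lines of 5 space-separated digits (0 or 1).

After press 1 at (1,1):
1 0 1 0 0
1 1 1 1 1
1 0 1 0 0

After press 2 at (0,1):
0 1 0 0 0
1 0 1 1 1
1 0 1 0 0

After press 3 at (1,3):
0 1 0 1 0
1 0 0 0 0
1 0 1 1 0

After press 4 at (2,3):
0 1 0 1 0
1 0 0 1 0
1 0 0 0 1

After press 5 at (2,3):
0 1 0 1 0
1 0 0 0 0
1 0 1 1 0

After press 6 at (0,3):
0 1 1 0 1
1 0 0 1 0
1 0 1 1 0

Answer: 0 1 1 0 1
1 0 0 1 0
1 0 1 1 0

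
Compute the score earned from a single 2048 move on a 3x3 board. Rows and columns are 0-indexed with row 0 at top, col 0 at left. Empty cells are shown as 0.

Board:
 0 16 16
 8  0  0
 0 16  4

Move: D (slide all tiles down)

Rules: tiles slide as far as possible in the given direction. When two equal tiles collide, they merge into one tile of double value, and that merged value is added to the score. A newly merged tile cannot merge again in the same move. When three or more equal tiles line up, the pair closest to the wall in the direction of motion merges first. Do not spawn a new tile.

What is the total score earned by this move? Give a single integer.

Slide down:
col 0: [0, 8, 0] -> [0, 0, 8]  score +0 (running 0)
col 1: [16, 0, 16] -> [0, 0, 32]  score +32 (running 32)
col 2: [16, 0, 4] -> [0, 16, 4]  score +0 (running 32)
Board after move:
 0  0  0
 0  0 16
 8 32  4

Answer: 32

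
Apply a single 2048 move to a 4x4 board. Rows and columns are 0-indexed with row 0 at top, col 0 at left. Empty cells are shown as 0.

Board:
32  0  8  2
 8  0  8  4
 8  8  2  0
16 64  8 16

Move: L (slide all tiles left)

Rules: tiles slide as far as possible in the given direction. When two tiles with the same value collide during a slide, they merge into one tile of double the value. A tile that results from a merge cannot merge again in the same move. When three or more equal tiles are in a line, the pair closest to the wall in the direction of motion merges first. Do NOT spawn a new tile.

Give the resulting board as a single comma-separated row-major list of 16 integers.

Slide left:
row 0: [32, 0, 8, 2] -> [32, 8, 2, 0]
row 1: [8, 0, 8, 4] -> [16, 4, 0, 0]
row 2: [8, 8, 2, 0] -> [16, 2, 0, 0]
row 3: [16, 64, 8, 16] -> [16, 64, 8, 16]

Answer: 32, 8, 2, 0, 16, 4, 0, 0, 16, 2, 0, 0, 16, 64, 8, 16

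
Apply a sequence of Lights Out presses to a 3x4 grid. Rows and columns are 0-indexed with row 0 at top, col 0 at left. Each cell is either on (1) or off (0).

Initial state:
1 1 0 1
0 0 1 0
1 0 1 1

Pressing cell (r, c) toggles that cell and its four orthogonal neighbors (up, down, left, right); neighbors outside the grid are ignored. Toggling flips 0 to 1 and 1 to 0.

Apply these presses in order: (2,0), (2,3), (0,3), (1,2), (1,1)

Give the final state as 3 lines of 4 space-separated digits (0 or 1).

Answer: 1 0 0 0
0 0 1 1
0 0 1 0

Derivation:
After press 1 at (2,0):
1 1 0 1
1 0 1 0
0 1 1 1

After press 2 at (2,3):
1 1 0 1
1 0 1 1
0 1 0 0

After press 3 at (0,3):
1 1 1 0
1 0 1 0
0 1 0 0

After press 4 at (1,2):
1 1 0 0
1 1 0 1
0 1 1 0

After press 5 at (1,1):
1 0 0 0
0 0 1 1
0 0 1 0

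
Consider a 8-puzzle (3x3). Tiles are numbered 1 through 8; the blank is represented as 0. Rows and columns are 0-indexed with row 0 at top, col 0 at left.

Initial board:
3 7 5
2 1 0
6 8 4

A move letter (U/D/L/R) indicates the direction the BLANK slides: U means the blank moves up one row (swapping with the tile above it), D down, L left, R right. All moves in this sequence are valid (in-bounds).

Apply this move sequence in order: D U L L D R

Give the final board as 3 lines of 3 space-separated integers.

Answer: 3 7 5
6 2 1
8 0 4

Derivation:
After move 1 (D):
3 7 5
2 1 4
6 8 0

After move 2 (U):
3 7 5
2 1 0
6 8 4

After move 3 (L):
3 7 5
2 0 1
6 8 4

After move 4 (L):
3 7 5
0 2 1
6 8 4

After move 5 (D):
3 7 5
6 2 1
0 8 4

After move 6 (R):
3 7 5
6 2 1
8 0 4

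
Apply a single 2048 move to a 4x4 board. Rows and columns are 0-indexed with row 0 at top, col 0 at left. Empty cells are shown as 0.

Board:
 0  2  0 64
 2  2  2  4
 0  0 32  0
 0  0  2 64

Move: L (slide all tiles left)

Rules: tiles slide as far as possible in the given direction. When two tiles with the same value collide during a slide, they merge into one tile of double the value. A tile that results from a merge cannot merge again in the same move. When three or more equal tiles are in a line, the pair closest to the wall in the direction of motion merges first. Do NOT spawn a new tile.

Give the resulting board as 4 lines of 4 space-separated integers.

Answer:  2 64  0  0
 4  2  4  0
32  0  0  0
 2 64  0  0

Derivation:
Slide left:
row 0: [0, 2, 0, 64] -> [2, 64, 0, 0]
row 1: [2, 2, 2, 4] -> [4, 2, 4, 0]
row 2: [0, 0, 32, 0] -> [32, 0, 0, 0]
row 3: [0, 0, 2, 64] -> [2, 64, 0, 0]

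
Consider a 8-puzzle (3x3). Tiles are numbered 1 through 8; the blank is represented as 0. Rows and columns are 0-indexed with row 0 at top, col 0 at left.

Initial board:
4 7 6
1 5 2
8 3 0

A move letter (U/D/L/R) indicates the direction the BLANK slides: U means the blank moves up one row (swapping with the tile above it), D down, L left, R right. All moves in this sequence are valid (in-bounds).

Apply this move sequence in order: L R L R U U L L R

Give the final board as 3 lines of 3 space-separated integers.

Answer: 4 0 7
1 5 6
8 3 2

Derivation:
After move 1 (L):
4 7 6
1 5 2
8 0 3

After move 2 (R):
4 7 6
1 5 2
8 3 0

After move 3 (L):
4 7 6
1 5 2
8 0 3

After move 4 (R):
4 7 6
1 5 2
8 3 0

After move 5 (U):
4 7 6
1 5 0
8 3 2

After move 6 (U):
4 7 0
1 5 6
8 3 2

After move 7 (L):
4 0 7
1 5 6
8 3 2

After move 8 (L):
0 4 7
1 5 6
8 3 2

After move 9 (R):
4 0 7
1 5 6
8 3 2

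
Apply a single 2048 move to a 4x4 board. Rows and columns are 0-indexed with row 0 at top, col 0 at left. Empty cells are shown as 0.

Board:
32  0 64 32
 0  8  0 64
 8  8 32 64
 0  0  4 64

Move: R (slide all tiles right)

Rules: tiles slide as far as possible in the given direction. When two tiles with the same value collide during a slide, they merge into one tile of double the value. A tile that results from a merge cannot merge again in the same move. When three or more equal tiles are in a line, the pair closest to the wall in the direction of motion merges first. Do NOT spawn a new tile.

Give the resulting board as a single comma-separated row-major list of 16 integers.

Answer: 0, 32, 64, 32, 0, 0, 8, 64, 0, 16, 32, 64, 0, 0, 4, 64

Derivation:
Slide right:
row 0: [32, 0, 64, 32] -> [0, 32, 64, 32]
row 1: [0, 8, 0, 64] -> [0, 0, 8, 64]
row 2: [8, 8, 32, 64] -> [0, 16, 32, 64]
row 3: [0, 0, 4, 64] -> [0, 0, 4, 64]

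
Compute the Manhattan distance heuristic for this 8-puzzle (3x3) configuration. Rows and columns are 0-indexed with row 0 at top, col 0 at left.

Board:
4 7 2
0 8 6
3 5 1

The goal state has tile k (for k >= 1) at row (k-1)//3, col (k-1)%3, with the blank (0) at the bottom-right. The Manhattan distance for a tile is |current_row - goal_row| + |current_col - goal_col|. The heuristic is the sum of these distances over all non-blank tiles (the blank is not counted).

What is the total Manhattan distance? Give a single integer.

Answer: 15

Derivation:
Tile 4: at (0,0), goal (1,0), distance |0-1|+|0-0| = 1
Tile 7: at (0,1), goal (2,0), distance |0-2|+|1-0| = 3
Tile 2: at (0,2), goal (0,1), distance |0-0|+|2-1| = 1
Tile 8: at (1,1), goal (2,1), distance |1-2|+|1-1| = 1
Tile 6: at (1,2), goal (1,2), distance |1-1|+|2-2| = 0
Tile 3: at (2,0), goal (0,2), distance |2-0|+|0-2| = 4
Tile 5: at (2,1), goal (1,1), distance |2-1|+|1-1| = 1
Tile 1: at (2,2), goal (0,0), distance |2-0|+|2-0| = 4
Sum: 1 + 3 + 1 + 1 + 0 + 4 + 1 + 4 = 15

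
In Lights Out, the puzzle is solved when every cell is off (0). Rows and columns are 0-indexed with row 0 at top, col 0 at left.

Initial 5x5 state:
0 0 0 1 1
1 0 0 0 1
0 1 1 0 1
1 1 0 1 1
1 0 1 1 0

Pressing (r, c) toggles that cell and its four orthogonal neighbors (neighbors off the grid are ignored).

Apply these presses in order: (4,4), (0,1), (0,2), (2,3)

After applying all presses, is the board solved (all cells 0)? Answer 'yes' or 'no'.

Answer: no

Derivation:
After press 1 at (4,4):
0 0 0 1 1
1 0 0 0 1
0 1 1 0 1
1 1 0 1 0
1 0 1 0 1

After press 2 at (0,1):
1 1 1 1 1
1 1 0 0 1
0 1 1 0 1
1 1 0 1 0
1 0 1 0 1

After press 3 at (0,2):
1 0 0 0 1
1 1 1 0 1
0 1 1 0 1
1 1 0 1 0
1 0 1 0 1

After press 4 at (2,3):
1 0 0 0 1
1 1 1 1 1
0 1 0 1 0
1 1 0 0 0
1 0 1 0 1

Lights still on: 14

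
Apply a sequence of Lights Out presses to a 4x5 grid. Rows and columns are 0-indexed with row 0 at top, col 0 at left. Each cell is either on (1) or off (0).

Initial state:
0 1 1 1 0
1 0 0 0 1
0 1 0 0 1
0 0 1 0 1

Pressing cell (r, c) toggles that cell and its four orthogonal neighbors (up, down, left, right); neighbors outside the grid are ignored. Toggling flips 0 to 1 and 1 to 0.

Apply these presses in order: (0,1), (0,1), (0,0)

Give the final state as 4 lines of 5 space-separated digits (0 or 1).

After press 1 at (0,1):
1 0 0 1 0
1 1 0 0 1
0 1 0 0 1
0 0 1 0 1

After press 2 at (0,1):
0 1 1 1 0
1 0 0 0 1
0 1 0 0 1
0 0 1 0 1

After press 3 at (0,0):
1 0 1 1 0
0 0 0 0 1
0 1 0 0 1
0 0 1 0 1

Answer: 1 0 1 1 0
0 0 0 0 1
0 1 0 0 1
0 0 1 0 1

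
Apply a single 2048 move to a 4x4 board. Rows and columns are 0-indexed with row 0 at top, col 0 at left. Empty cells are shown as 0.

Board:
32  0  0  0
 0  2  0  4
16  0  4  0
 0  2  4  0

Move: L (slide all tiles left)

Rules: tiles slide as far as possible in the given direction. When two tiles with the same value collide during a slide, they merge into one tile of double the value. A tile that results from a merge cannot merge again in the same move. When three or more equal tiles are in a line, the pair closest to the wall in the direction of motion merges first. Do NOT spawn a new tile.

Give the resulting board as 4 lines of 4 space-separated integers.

Slide left:
row 0: [32, 0, 0, 0] -> [32, 0, 0, 0]
row 1: [0, 2, 0, 4] -> [2, 4, 0, 0]
row 2: [16, 0, 4, 0] -> [16, 4, 0, 0]
row 3: [0, 2, 4, 0] -> [2, 4, 0, 0]

Answer: 32  0  0  0
 2  4  0  0
16  4  0  0
 2  4  0  0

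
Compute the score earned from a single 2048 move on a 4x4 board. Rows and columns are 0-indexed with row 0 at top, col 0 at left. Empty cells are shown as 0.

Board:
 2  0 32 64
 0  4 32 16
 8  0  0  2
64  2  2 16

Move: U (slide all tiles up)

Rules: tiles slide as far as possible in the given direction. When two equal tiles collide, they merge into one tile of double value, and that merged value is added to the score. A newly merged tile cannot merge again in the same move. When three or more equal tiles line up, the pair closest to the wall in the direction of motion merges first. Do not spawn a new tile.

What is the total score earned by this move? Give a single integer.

Slide up:
col 0: [2, 0, 8, 64] -> [2, 8, 64, 0]  score +0 (running 0)
col 1: [0, 4, 0, 2] -> [4, 2, 0, 0]  score +0 (running 0)
col 2: [32, 32, 0, 2] -> [64, 2, 0, 0]  score +64 (running 64)
col 3: [64, 16, 2, 16] -> [64, 16, 2, 16]  score +0 (running 64)
Board after move:
 2  4 64 64
 8  2  2 16
64  0  0  2
 0  0  0 16

Answer: 64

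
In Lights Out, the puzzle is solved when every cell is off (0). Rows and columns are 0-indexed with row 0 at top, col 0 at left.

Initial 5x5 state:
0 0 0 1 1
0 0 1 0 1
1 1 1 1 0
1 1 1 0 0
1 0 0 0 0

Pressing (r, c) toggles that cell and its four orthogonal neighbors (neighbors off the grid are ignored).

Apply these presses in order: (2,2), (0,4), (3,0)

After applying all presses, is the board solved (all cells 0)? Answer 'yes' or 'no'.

After press 1 at (2,2):
0 0 0 1 1
0 0 0 0 1
1 0 0 0 0
1 1 0 0 0
1 0 0 0 0

After press 2 at (0,4):
0 0 0 0 0
0 0 0 0 0
1 0 0 0 0
1 1 0 0 0
1 0 0 0 0

After press 3 at (3,0):
0 0 0 0 0
0 0 0 0 0
0 0 0 0 0
0 0 0 0 0
0 0 0 0 0

Lights still on: 0

Answer: yes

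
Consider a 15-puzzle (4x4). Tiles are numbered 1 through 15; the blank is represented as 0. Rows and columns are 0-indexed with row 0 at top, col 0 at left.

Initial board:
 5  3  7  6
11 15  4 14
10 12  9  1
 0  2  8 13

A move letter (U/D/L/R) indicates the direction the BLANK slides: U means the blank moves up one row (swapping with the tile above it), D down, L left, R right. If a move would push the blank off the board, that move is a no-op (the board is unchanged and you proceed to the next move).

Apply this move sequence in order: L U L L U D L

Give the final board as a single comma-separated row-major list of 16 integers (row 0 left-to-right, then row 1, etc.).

After move 1 (L):
 5  3  7  6
11 15  4 14
10 12  9  1
 0  2  8 13

After move 2 (U):
 5  3  7  6
11 15  4 14
 0 12  9  1
10  2  8 13

After move 3 (L):
 5  3  7  6
11 15  4 14
 0 12  9  1
10  2  8 13

After move 4 (L):
 5  3  7  6
11 15  4 14
 0 12  9  1
10  2  8 13

After move 5 (U):
 5  3  7  6
 0 15  4 14
11 12  9  1
10  2  8 13

After move 6 (D):
 5  3  7  6
11 15  4 14
 0 12  9  1
10  2  8 13

After move 7 (L):
 5  3  7  6
11 15  4 14
 0 12  9  1
10  2  8 13

Answer: 5, 3, 7, 6, 11, 15, 4, 14, 0, 12, 9, 1, 10, 2, 8, 13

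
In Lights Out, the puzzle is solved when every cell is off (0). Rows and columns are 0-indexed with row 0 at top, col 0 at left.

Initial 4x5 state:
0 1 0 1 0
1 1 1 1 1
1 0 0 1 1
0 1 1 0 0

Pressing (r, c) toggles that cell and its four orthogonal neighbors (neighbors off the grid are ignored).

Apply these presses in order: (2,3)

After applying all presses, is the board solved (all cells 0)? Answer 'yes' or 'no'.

Answer: no

Derivation:
After press 1 at (2,3):
0 1 0 1 0
1 1 1 0 1
1 0 1 0 0
0 1 1 1 0

Lights still on: 11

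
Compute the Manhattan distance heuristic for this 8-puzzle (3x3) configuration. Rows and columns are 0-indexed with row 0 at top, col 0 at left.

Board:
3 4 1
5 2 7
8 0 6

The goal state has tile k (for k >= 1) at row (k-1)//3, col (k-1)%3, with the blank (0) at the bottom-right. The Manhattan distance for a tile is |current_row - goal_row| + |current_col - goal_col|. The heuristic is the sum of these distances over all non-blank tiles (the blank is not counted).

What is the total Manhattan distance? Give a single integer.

Answer: 13

Derivation:
Tile 3: (0,0)->(0,2) = 2
Tile 4: (0,1)->(1,0) = 2
Tile 1: (0,2)->(0,0) = 2
Tile 5: (1,0)->(1,1) = 1
Tile 2: (1,1)->(0,1) = 1
Tile 7: (1,2)->(2,0) = 3
Tile 8: (2,0)->(2,1) = 1
Tile 6: (2,2)->(1,2) = 1
Sum: 2 + 2 + 2 + 1 + 1 + 3 + 1 + 1 = 13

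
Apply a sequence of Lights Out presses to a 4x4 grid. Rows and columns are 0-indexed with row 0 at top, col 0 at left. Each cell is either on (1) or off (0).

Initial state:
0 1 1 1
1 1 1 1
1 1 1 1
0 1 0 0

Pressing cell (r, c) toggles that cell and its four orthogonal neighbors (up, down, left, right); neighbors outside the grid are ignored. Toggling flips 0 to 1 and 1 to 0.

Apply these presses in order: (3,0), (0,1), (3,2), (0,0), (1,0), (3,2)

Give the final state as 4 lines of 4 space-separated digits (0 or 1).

Answer: 1 1 0 1
1 1 1 1
1 1 1 1
1 0 0 0

Derivation:
After press 1 at (3,0):
0 1 1 1
1 1 1 1
0 1 1 1
1 0 0 0

After press 2 at (0,1):
1 0 0 1
1 0 1 1
0 1 1 1
1 0 0 0

After press 3 at (3,2):
1 0 0 1
1 0 1 1
0 1 0 1
1 1 1 1

After press 4 at (0,0):
0 1 0 1
0 0 1 1
0 1 0 1
1 1 1 1

After press 5 at (1,0):
1 1 0 1
1 1 1 1
1 1 0 1
1 1 1 1

After press 6 at (3,2):
1 1 0 1
1 1 1 1
1 1 1 1
1 0 0 0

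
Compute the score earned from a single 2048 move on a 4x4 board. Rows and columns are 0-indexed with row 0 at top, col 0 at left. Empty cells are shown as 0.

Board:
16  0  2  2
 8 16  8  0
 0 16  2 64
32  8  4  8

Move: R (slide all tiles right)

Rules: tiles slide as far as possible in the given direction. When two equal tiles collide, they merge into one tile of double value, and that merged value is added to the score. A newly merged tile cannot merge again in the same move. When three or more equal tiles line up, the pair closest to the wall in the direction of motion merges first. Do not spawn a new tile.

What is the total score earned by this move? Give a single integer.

Slide right:
row 0: [16, 0, 2, 2] -> [0, 0, 16, 4]  score +4 (running 4)
row 1: [8, 16, 8, 0] -> [0, 8, 16, 8]  score +0 (running 4)
row 2: [0, 16, 2, 64] -> [0, 16, 2, 64]  score +0 (running 4)
row 3: [32, 8, 4, 8] -> [32, 8, 4, 8]  score +0 (running 4)
Board after move:
 0  0 16  4
 0  8 16  8
 0 16  2 64
32  8  4  8

Answer: 4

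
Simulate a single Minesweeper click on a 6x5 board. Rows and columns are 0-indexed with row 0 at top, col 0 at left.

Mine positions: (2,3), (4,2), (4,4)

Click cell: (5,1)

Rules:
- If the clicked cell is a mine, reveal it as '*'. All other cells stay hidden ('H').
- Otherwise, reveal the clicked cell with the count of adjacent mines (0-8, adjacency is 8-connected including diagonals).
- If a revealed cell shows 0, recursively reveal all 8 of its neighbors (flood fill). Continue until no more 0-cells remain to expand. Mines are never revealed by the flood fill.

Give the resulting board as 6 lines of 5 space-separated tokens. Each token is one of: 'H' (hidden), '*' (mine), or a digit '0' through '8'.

H H H H H
H H H H H
H H H H H
H H H H H
H H H H H
H 1 H H H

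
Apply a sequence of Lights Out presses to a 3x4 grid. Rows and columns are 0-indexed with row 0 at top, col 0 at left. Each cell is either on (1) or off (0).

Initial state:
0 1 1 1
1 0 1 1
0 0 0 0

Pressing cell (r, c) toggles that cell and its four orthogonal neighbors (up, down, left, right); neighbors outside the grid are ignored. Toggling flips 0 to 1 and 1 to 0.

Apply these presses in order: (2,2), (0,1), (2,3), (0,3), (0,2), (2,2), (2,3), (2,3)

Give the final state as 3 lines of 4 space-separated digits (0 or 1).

After press 1 at (2,2):
0 1 1 1
1 0 0 1
0 1 1 1

After press 2 at (0,1):
1 0 0 1
1 1 0 1
0 1 1 1

After press 3 at (2,3):
1 0 0 1
1 1 0 0
0 1 0 0

After press 4 at (0,3):
1 0 1 0
1 1 0 1
0 1 0 0

After press 5 at (0,2):
1 1 0 1
1 1 1 1
0 1 0 0

After press 6 at (2,2):
1 1 0 1
1 1 0 1
0 0 1 1

After press 7 at (2,3):
1 1 0 1
1 1 0 0
0 0 0 0

After press 8 at (2,3):
1 1 0 1
1 1 0 1
0 0 1 1

Answer: 1 1 0 1
1 1 0 1
0 0 1 1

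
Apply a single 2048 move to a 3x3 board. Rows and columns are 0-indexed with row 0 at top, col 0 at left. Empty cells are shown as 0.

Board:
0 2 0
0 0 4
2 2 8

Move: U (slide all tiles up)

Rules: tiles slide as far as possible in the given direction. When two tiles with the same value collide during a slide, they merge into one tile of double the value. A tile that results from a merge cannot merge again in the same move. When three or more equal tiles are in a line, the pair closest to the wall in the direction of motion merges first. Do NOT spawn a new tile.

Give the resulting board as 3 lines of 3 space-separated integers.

Answer: 2 4 4
0 0 8
0 0 0

Derivation:
Slide up:
col 0: [0, 0, 2] -> [2, 0, 0]
col 1: [2, 0, 2] -> [4, 0, 0]
col 2: [0, 4, 8] -> [4, 8, 0]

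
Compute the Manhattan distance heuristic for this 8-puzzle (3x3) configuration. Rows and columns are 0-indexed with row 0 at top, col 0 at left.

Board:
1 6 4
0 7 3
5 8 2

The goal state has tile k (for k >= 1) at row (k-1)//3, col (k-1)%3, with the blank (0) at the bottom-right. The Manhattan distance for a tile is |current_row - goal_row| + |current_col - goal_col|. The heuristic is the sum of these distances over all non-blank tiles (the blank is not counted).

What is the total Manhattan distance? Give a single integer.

Answer: 13

Derivation:
Tile 1: (0,0)->(0,0) = 0
Tile 6: (0,1)->(1,2) = 2
Tile 4: (0,2)->(1,0) = 3
Tile 7: (1,1)->(2,0) = 2
Tile 3: (1,2)->(0,2) = 1
Tile 5: (2,0)->(1,1) = 2
Tile 8: (2,1)->(2,1) = 0
Tile 2: (2,2)->(0,1) = 3
Sum: 0 + 2 + 3 + 2 + 1 + 2 + 0 + 3 = 13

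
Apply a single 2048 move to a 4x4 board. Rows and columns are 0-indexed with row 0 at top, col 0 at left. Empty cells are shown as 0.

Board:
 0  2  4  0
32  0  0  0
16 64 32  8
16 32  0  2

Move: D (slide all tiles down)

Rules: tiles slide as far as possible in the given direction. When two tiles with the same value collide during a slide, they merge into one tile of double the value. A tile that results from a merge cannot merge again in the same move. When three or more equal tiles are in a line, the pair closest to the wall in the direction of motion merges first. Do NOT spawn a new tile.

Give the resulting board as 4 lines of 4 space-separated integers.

Slide down:
col 0: [0, 32, 16, 16] -> [0, 0, 32, 32]
col 1: [2, 0, 64, 32] -> [0, 2, 64, 32]
col 2: [4, 0, 32, 0] -> [0, 0, 4, 32]
col 3: [0, 0, 8, 2] -> [0, 0, 8, 2]

Answer:  0  0  0  0
 0  2  0  0
32 64  4  8
32 32 32  2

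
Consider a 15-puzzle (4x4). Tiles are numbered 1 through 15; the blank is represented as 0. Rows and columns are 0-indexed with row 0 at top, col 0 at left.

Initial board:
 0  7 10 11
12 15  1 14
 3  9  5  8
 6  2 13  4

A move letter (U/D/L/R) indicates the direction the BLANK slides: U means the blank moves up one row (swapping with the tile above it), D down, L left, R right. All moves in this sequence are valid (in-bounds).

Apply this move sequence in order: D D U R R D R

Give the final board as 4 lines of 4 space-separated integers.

After move 1 (D):
12  7 10 11
 0 15  1 14
 3  9  5  8
 6  2 13  4

After move 2 (D):
12  7 10 11
 3 15  1 14
 0  9  5  8
 6  2 13  4

After move 3 (U):
12  7 10 11
 0 15  1 14
 3  9  5  8
 6  2 13  4

After move 4 (R):
12  7 10 11
15  0  1 14
 3  9  5  8
 6  2 13  4

After move 5 (R):
12  7 10 11
15  1  0 14
 3  9  5  8
 6  2 13  4

After move 6 (D):
12  7 10 11
15  1  5 14
 3  9  0  8
 6  2 13  4

After move 7 (R):
12  7 10 11
15  1  5 14
 3  9  8  0
 6  2 13  4

Answer: 12  7 10 11
15  1  5 14
 3  9  8  0
 6  2 13  4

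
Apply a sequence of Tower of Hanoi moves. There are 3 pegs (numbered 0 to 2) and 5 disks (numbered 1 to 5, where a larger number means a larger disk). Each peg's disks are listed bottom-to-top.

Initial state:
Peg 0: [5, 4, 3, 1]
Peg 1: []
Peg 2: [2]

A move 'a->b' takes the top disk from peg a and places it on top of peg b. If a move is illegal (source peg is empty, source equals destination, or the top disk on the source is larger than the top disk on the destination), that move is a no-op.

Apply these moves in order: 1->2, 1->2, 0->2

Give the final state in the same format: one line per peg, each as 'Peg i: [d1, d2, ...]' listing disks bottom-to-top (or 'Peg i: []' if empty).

After move 1 (1->2):
Peg 0: [5, 4, 3, 1]
Peg 1: []
Peg 2: [2]

After move 2 (1->2):
Peg 0: [5, 4, 3, 1]
Peg 1: []
Peg 2: [2]

After move 3 (0->2):
Peg 0: [5, 4, 3]
Peg 1: []
Peg 2: [2, 1]

Answer: Peg 0: [5, 4, 3]
Peg 1: []
Peg 2: [2, 1]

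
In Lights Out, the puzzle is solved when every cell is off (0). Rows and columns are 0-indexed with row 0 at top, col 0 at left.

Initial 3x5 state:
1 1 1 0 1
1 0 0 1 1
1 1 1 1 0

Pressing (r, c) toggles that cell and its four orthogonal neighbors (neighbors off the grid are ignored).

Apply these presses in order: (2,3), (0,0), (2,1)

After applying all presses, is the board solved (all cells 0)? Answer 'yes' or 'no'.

After press 1 at (2,3):
1 1 1 0 1
1 0 0 0 1
1 1 0 0 1

After press 2 at (0,0):
0 0 1 0 1
0 0 0 0 1
1 1 0 0 1

After press 3 at (2,1):
0 0 1 0 1
0 1 0 0 1
0 0 1 0 1

Lights still on: 6

Answer: no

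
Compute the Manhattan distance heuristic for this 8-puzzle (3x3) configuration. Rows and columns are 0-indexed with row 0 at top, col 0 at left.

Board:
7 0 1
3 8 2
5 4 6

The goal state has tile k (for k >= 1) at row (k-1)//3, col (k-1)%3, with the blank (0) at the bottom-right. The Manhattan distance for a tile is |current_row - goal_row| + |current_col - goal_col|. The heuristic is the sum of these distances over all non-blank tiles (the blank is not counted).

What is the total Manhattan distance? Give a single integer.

Answer: 15

Derivation:
Tile 7: at (0,0), goal (2,0), distance |0-2|+|0-0| = 2
Tile 1: at (0,2), goal (0,0), distance |0-0|+|2-0| = 2
Tile 3: at (1,0), goal (0,2), distance |1-0|+|0-2| = 3
Tile 8: at (1,1), goal (2,1), distance |1-2|+|1-1| = 1
Tile 2: at (1,2), goal (0,1), distance |1-0|+|2-1| = 2
Tile 5: at (2,0), goal (1,1), distance |2-1|+|0-1| = 2
Tile 4: at (2,1), goal (1,0), distance |2-1|+|1-0| = 2
Tile 6: at (2,2), goal (1,2), distance |2-1|+|2-2| = 1
Sum: 2 + 2 + 3 + 1 + 2 + 2 + 2 + 1 = 15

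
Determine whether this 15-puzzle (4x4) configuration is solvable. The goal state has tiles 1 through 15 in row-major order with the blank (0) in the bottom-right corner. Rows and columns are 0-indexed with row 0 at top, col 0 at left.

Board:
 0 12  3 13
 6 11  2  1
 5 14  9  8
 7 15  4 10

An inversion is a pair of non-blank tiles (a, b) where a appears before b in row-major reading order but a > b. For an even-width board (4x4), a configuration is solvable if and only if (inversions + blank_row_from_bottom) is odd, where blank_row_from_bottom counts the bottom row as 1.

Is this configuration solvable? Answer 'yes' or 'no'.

Answer: no

Derivation:
Inversions: 50
Blank is in row 0 (0-indexed from top), which is row 4 counting from the bottom (bottom = 1).
50 + 4 = 54, which is even, so the puzzle is not solvable.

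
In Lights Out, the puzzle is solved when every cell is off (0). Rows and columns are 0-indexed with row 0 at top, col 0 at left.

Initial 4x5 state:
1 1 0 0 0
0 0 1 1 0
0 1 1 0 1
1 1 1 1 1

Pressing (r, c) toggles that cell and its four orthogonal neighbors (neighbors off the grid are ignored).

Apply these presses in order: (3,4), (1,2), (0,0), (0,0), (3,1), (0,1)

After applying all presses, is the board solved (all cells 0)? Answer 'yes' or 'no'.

After press 1 at (3,4):
1 1 0 0 0
0 0 1 1 0
0 1 1 0 0
1 1 1 0 0

After press 2 at (1,2):
1 1 1 0 0
0 1 0 0 0
0 1 0 0 0
1 1 1 0 0

After press 3 at (0,0):
0 0 1 0 0
1 1 0 0 0
0 1 0 0 0
1 1 1 0 0

After press 4 at (0,0):
1 1 1 0 0
0 1 0 0 0
0 1 0 0 0
1 1 1 0 0

After press 5 at (3,1):
1 1 1 0 0
0 1 0 0 0
0 0 0 0 0
0 0 0 0 0

After press 6 at (0,1):
0 0 0 0 0
0 0 0 0 0
0 0 0 0 0
0 0 0 0 0

Lights still on: 0

Answer: yes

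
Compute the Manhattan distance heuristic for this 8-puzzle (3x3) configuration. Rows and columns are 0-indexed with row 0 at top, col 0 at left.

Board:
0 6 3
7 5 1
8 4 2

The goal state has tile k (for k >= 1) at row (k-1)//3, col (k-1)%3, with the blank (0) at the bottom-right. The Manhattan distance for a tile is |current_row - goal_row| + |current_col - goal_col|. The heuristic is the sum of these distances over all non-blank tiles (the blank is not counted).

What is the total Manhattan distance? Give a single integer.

Answer: 12

Derivation:
Tile 6: at (0,1), goal (1,2), distance |0-1|+|1-2| = 2
Tile 3: at (0,2), goal (0,2), distance |0-0|+|2-2| = 0
Tile 7: at (1,0), goal (2,0), distance |1-2|+|0-0| = 1
Tile 5: at (1,1), goal (1,1), distance |1-1|+|1-1| = 0
Tile 1: at (1,2), goal (0,0), distance |1-0|+|2-0| = 3
Tile 8: at (2,0), goal (2,1), distance |2-2|+|0-1| = 1
Tile 4: at (2,1), goal (1,0), distance |2-1|+|1-0| = 2
Tile 2: at (2,2), goal (0,1), distance |2-0|+|2-1| = 3
Sum: 2 + 0 + 1 + 0 + 3 + 1 + 2 + 3 = 12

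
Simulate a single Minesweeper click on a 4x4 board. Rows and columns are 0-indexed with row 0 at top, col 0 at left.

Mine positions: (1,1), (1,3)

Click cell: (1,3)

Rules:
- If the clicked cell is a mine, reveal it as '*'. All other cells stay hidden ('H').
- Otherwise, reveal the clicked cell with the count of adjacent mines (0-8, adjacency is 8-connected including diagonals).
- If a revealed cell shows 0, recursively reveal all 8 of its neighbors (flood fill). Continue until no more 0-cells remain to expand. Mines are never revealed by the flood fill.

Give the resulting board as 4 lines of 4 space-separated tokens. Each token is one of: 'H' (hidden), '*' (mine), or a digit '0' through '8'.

H H H H
H H H *
H H H H
H H H H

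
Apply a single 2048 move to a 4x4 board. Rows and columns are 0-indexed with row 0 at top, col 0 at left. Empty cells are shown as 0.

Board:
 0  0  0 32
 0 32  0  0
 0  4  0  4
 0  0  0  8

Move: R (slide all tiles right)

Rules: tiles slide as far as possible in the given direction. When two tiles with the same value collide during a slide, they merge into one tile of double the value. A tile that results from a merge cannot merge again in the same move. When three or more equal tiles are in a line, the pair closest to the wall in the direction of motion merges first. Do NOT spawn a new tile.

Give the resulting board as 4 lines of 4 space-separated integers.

Answer:  0  0  0 32
 0  0  0 32
 0  0  0  8
 0  0  0  8

Derivation:
Slide right:
row 0: [0, 0, 0, 32] -> [0, 0, 0, 32]
row 1: [0, 32, 0, 0] -> [0, 0, 0, 32]
row 2: [0, 4, 0, 4] -> [0, 0, 0, 8]
row 3: [0, 0, 0, 8] -> [0, 0, 0, 8]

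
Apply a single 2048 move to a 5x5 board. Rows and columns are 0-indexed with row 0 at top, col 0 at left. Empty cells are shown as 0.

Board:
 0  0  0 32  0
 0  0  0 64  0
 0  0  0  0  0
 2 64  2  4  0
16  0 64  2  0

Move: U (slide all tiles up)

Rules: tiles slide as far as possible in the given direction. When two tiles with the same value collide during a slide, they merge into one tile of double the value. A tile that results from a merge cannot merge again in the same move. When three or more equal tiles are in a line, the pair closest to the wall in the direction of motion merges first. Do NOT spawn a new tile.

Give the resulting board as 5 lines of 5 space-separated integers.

Answer:  2 64  2 32  0
16  0 64 64  0
 0  0  0  4  0
 0  0  0  2  0
 0  0  0  0  0

Derivation:
Slide up:
col 0: [0, 0, 0, 2, 16] -> [2, 16, 0, 0, 0]
col 1: [0, 0, 0, 64, 0] -> [64, 0, 0, 0, 0]
col 2: [0, 0, 0, 2, 64] -> [2, 64, 0, 0, 0]
col 3: [32, 64, 0, 4, 2] -> [32, 64, 4, 2, 0]
col 4: [0, 0, 0, 0, 0] -> [0, 0, 0, 0, 0]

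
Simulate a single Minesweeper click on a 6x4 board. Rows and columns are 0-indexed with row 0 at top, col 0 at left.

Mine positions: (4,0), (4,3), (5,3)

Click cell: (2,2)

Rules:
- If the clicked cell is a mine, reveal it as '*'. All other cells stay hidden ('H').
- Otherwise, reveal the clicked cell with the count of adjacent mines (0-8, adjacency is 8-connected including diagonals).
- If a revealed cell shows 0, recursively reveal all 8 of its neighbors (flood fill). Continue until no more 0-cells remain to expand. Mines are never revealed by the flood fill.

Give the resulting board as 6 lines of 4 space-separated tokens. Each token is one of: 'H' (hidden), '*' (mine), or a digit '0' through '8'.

0 0 0 0
0 0 0 0
0 0 0 0
1 1 1 1
H H H H
H H H H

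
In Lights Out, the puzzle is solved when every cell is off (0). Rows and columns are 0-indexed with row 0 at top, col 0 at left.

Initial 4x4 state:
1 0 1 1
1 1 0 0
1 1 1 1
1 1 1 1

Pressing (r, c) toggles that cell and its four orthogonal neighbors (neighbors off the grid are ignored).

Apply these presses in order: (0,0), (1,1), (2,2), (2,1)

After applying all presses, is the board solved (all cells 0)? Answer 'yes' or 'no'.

Answer: no

Derivation:
After press 1 at (0,0):
0 1 1 1
0 1 0 0
1 1 1 1
1 1 1 1

After press 2 at (1,1):
0 0 1 1
1 0 1 0
1 0 1 1
1 1 1 1

After press 3 at (2,2):
0 0 1 1
1 0 0 0
1 1 0 0
1 1 0 1

After press 4 at (2,1):
0 0 1 1
1 1 0 0
0 0 1 0
1 0 0 1

Lights still on: 7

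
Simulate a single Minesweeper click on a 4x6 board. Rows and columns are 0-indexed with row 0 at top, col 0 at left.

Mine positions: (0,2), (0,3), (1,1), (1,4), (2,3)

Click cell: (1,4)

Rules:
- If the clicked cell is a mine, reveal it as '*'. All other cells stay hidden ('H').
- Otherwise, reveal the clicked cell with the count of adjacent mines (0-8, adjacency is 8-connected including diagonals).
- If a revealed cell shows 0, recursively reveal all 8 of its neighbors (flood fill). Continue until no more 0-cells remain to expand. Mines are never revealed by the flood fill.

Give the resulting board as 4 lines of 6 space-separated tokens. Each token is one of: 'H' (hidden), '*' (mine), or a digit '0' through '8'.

H H H H H H
H H H H * H
H H H H H H
H H H H H H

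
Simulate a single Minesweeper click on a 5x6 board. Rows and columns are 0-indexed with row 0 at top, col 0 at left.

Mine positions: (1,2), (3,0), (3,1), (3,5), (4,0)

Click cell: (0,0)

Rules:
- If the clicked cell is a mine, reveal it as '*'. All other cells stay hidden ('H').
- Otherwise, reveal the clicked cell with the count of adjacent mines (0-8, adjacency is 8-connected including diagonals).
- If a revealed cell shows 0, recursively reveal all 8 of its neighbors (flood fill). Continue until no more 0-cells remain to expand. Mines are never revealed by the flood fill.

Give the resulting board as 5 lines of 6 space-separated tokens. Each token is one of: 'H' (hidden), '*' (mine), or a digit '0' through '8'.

0 1 H H H H
0 1 H H H H
2 3 H H H H
H H H H H H
H H H H H H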